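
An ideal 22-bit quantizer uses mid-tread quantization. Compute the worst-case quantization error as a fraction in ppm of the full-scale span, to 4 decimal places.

0.1192 ppm

Rounding → worst-case error = ½ LSB = V_FS/2^23, so 1e+06/8388608 = 0.119209 ppm of full scale.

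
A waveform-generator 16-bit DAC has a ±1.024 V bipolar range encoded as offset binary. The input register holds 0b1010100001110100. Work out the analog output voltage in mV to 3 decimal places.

LSB = 2.048 V / 2^16 = 31.25 µV.
Code 0b1010100001110100 = 43124 decimal.
V_out = (−1.024) + 43124 × 3.125e-05 V = 0.323625 V.
= 323.625 mV.

323.625 mV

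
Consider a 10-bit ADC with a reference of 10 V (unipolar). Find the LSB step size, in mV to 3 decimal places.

9.766 mV

Full-scale span = 10 V.
LSB = 10 / 2^10 = 10 / 1024 = 0.00976562 V = 9.766 mV.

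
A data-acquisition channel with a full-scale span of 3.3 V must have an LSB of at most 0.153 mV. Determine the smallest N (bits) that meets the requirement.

Number of steps required ≥ 3.3 V / 0.153 mV = 21568.63.
Need 2^N ≥ 21568.63; 2^14 = 16384, 2^15 = 32768.
Minimum N = 15.

15 bits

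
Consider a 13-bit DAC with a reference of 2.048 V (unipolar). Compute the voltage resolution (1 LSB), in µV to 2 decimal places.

Full-scale span = 2.048 V.
LSB = 2.048 / 2^13 = 2.048 / 8192 = 0.00025 V = 250.00 µV.

250.00 µV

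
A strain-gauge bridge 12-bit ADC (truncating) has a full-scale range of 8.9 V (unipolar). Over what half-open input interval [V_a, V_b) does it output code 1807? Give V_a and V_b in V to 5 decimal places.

LSB = 8.9/2^12 = 2.173 mV.
V_a = V_low + 1807·LSB = 3.92634 V; V_b = V_low + 1808·LSB = 3.92852 V.

[3.92634 V, 3.92852 V)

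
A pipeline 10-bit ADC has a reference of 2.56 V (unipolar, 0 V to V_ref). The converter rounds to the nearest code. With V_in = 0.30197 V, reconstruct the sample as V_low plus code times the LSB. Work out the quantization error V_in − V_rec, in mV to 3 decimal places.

LSB = 2.56/2^10 = 2.500 mV.
(0.30197 − 0)/0.0025 = 120.7880; round gives code 121.
Reconstructed: 0.3025 V.
V_in − V_rec = -0.00053 V = -0.530 mV.

-0.530 mV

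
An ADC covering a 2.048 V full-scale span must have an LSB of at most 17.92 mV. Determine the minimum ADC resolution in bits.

Number of steps required ≥ 2.048 V / 17.92 mV = 114.29.
Need 2^N ≥ 114.29; 2^6 = 64, 2^7 = 128.
Minimum N = 7.

7 bits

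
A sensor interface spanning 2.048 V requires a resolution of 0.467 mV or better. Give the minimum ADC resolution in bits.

13 bits

Number of steps required ≥ 2.048 V / 0.467 mV = 4385.44.
Need 2^N ≥ 4385.44; 2^12 = 4096, 2^13 = 8192.
Minimum N = 13.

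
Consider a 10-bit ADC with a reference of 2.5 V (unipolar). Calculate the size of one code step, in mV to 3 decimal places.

2.441 mV

Full-scale span = 2.5 V.
LSB = 2.5 / 2^10 = 2.5 / 1024 = 0.00244141 V = 2.441 mV.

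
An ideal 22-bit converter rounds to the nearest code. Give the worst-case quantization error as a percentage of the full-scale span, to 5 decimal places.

Rounding → worst-case error = ½ LSB = V_FS/2^23, so 100/8388608 = 1.19209e-05 % of full scale.

0.00001 %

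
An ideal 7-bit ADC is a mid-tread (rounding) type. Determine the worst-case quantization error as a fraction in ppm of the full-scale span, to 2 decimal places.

Rounding → worst-case error = ½ LSB = V_FS/2^8, so 1e+06/256 = 3906.25 ppm of full scale.

3906.25 ppm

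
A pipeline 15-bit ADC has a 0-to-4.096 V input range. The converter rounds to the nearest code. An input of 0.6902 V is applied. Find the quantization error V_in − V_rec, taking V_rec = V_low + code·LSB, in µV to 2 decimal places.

LSB = 4.096/2^15 = 125.00 µV.
(0.6902 − 0)/0.000125 = 5521.6000; round gives code 5522.
Code 5522 maps back to 0 + 5522×0.000125 V = 0.69025 V.
V_in − V_rec = -5e-05 V = -50.00 µV.

-50.00 µV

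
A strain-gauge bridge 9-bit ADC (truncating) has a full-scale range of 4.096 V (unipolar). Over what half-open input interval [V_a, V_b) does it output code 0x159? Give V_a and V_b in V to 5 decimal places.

[2.76000 V, 2.76800 V)

LSB = 4.096/2^9 = 8.000 mV.
Code 0x159 = 345 decimal.
V_a = V_low + 345·LSB = 2.76 V; V_b = V_low + 346·LSB = 2.768 V.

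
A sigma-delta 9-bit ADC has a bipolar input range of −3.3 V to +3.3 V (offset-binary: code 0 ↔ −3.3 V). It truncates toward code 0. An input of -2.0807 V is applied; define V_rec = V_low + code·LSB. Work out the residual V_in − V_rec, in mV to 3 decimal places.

Step size: 6.6 V ÷ 2^9 = 12.891 mV.
Scaled input = 94.5881 LSBs, so code = 94.
Reconstructed: -2.0882813 V.
Error = -2.0807 − (−2.0882813) = 0.00758125 V = 7.581 mV.

7.581 mV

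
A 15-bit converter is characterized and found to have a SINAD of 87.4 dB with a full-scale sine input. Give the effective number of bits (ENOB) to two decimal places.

14.23 bits

ENOB = (SINAD − 1.76) / 6.02 = (87.4 − 1.76)/6.02 = 14.226.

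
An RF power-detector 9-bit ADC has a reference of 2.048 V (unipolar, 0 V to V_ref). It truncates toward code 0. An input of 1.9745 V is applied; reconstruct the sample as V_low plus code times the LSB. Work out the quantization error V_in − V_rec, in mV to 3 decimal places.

One LSB is 2.048 V / 512 = 4.000 mV.
(V_in − V_low)/LSB = (1.9745 − 0)/0.004 = 493.6250 → code 493 (floor).
Code 493 maps back to 0 + 493×0.004 V = 1.972 V.
V_in − V_rec = 0.0025 V = 2.500 mV.

2.500 mV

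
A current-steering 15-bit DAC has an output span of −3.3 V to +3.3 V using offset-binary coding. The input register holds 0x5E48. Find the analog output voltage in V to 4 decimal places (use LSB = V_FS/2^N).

LSB = 6.6 V / 2^15 = 201.42 µV.
Code 0x5E48 = 24136 decimal.
V_out = (−3.3) + 24136 × 0.000201416 V = 1.56138 V.

1.5614 V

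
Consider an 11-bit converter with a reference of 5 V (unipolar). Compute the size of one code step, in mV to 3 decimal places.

2.441 mV

Full-scale span = 5 V.
LSB = 5 / 2^11 = 5 / 2048 = 0.00244141 V = 2.441 mV.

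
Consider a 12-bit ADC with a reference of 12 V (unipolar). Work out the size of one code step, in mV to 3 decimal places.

Full-scale span = 12 V.
LSB = 12 / 2^12 = 12 / 4096 = 0.00292969 V = 2.930 mV.

2.930 mV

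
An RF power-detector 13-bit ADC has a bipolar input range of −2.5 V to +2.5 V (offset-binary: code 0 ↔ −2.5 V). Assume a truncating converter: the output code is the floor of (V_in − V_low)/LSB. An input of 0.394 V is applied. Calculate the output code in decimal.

Full-scale span = 5 V; LSB = 5/2^13 = 0.610 mV.
Input sits at 4741.530 steps above V_low.
So the output code is 4741.

code 4741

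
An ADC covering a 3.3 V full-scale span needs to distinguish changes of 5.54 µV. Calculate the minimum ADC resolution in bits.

Number of steps required ≥ 3.3 V / 5.54 µV = 595667.87.
Need 2^N ≥ 595667.87; 2^19 = 524288, 2^20 = 1048576.
Minimum N = 20.

20 bits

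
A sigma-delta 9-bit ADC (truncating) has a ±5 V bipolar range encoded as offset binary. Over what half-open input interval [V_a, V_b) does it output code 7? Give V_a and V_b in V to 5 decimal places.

[-4.86328 V, -4.84375 V)

LSB = 10/2^9 = 19.531 mV.
V_a = V_low + 7·LSB = -4.86328 V; V_b = V_low + 8·LSB = -4.84375 V.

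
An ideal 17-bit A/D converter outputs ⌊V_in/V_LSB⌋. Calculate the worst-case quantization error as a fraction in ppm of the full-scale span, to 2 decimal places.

Truncating → worst-case error = 1 LSB = V_FS/2^17, so 1e+06/131072 = 7.62939 ppm of full scale.

7.63 ppm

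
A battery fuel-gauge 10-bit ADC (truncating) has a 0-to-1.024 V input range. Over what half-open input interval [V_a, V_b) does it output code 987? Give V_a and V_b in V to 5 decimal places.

LSB = 1.024/2^10 = 1.000 mV.
V_a = V_low + 987·LSB = 0.987 V; V_b = V_low + 988·LSB = 0.988 V.

[0.98700 V, 0.98800 V)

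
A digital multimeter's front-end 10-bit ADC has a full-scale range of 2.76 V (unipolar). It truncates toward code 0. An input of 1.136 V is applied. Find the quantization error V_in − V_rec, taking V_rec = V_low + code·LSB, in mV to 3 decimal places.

Step size: 2.76 V ÷ 2^10 = 2.695 mV.
Scaled input = 421.4725 LSBs, so code = 421.
V_rec = 0 + 421·0.00269531 = 1.1347266 V.
Error = 1.136 − 1.1347266 = 0.00127344 V = 1.273 mV.

1.273 mV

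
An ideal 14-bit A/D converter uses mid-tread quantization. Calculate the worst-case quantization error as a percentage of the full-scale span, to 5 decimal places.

0.00305 %

Rounding → worst-case error = ½ LSB = V_FS/2^15, so 100/32768 = 0.00305176 % of full scale.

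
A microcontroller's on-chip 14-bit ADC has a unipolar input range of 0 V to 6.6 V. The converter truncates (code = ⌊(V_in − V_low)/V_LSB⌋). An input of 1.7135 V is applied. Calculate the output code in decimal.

Full-scale span = 6.6 V; LSB = 6.6/2^14 = 402.83 µV.
Input sits at 4253.634 steps above V_low.
So the output code is 4253.

code 4253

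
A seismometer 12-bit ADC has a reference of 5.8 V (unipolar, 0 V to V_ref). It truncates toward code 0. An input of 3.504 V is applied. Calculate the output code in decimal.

LSB = 5.8 V / 4096 = 1.416 mV.
(V_in − V_low)/LSB = (3.504 − 0) / 0.00141602 = 2474.549.
⌊·⌋(2474.549) = 2474.

code 2474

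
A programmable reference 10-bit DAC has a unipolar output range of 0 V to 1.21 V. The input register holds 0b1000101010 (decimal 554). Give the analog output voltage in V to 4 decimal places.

LSB = 1.21 V / 2^10 = 1.182 mV.
Code 0b1000101010 = 554 decimal.
V_out = 0 + 554 × 0.00118164 V = 0.654629 V.

0.6546 V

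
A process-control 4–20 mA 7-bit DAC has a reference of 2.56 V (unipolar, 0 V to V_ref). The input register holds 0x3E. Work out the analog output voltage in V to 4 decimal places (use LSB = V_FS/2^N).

1.2400 V

LSB = 2.56 V / 2^7 = 20.000 mV.
Code 0x3E = 62 decimal.
V_out = 0 + 62 × 0.02 V = 1.24 V.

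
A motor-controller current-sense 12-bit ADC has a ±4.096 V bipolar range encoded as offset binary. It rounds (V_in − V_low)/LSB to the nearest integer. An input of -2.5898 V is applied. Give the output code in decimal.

code 753

LSB = 8.192 V / 4096 = 2.000 mV.
(V_in − V_low)/LSB = (-2.5898 − (−4.096)) / 0.002 = 753.100.
Round → code 753.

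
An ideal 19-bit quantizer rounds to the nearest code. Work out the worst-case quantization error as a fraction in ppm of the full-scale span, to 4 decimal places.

Rounding → worst-case error = ½ LSB = V_FS/2^20, so 1e+06/1048576 = 0.953674 ppm of full scale.

0.9537 ppm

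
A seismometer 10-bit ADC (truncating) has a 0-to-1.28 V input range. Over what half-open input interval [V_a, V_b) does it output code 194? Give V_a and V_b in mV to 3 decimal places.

[242.500 mV, 243.750 mV)

LSB = 1.28/2^10 = 1.250 mV.
V_a = V_low + 194·LSB = 0.2425 V; V_b = V_low + 195·LSB = 0.24375 V.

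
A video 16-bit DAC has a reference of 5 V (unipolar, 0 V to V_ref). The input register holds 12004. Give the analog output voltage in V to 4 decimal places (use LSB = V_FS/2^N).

LSB = 5 V / 2^16 = 76.29 µV.
V_out = 0 + 12004 × 7.62939e-05 V = 0.915833 V.

0.9158 V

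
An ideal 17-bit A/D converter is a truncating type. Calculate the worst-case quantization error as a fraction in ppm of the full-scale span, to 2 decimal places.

Truncating → worst-case error = 1 LSB = V_FS/2^17, so 1e+06/131072 = 7.62939 ppm of full scale.

7.63 ppm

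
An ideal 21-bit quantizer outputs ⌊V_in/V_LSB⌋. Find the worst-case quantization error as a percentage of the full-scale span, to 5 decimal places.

0.00005 %

Truncating → worst-case error = 1 LSB = V_FS/2^21, so 100/2097152 = 4.76837e-05 % of full scale.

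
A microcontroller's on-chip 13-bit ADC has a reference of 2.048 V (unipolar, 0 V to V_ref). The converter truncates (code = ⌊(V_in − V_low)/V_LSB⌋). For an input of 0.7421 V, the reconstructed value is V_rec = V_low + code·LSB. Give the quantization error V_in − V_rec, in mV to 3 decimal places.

One LSB is 2.048 V / 8192 = 250.00 µV.
(V_in − V_low)/LSB = (0.7421 − 0)/0.00025 = 2968.4000 → code 2968 (floor).
V_rec = 0 + 2968·0.00025 = 0.742 V.
Difference: 0.0001 V → 0.100 mV.

0.100 mV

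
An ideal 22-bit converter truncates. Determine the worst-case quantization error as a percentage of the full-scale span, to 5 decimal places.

0.00002 %

Truncating → worst-case error = 1 LSB = V_FS/2^22, so 100/4194304 = 2.38419e-05 % of full scale.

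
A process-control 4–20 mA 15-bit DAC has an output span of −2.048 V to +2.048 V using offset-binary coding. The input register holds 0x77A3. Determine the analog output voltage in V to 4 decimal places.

LSB = 4.096 V / 2^15 = 125.00 µV.
Code 0x77A3 = 30627 decimal.
V_out = (−2.048) + 30627 × 0.000125 V = 1.78038 V.

1.7804 V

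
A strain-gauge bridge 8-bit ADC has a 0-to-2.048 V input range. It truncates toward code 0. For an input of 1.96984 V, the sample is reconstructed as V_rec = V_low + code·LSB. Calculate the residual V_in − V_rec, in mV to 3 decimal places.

1.840 mV

One LSB is 2.048 V / 256 = 8.000 mV.
(V_in − V_low)/LSB = (1.96984 − 0)/0.008 = 246.2300 → code 246 (floor).
V_rec = 0 + 246·0.008 = 1.968 V.
V_in − V_rec = 0.00184 V = 1.840 mV.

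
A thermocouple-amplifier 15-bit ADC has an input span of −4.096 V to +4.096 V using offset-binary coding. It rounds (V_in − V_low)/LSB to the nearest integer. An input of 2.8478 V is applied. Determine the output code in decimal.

LSB = 8.192 V / 32768 = 250.00 µV.
(2.8478 − (−4.096)) / 0.00025 = 27775.200 LSBs.
round(27775.200) = 27775.

code 27775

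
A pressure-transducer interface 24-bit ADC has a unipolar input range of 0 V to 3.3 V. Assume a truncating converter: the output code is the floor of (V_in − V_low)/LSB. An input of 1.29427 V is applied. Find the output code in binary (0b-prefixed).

With 16777216 levels over 3.3 V, one step is 0.20 µV.
Input sits at 6580074.955 steps above V_low.
⌊·⌋(6580074.955) = 6580074.
In binary (0b-prefixed): 0b11001000110011101101010.

code 0b11001000110011101101010 (decimal 6580074)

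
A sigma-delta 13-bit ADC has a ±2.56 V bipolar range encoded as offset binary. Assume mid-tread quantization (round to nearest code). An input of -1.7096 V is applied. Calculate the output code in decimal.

code 1361

With 8192 levels over 5.12 V, one step is 0.625 mV.
(V_in − V_low)/LSB = (-1.7096 − (−2.56)) / 0.000625 = 1360.640.
So the output code is 1361.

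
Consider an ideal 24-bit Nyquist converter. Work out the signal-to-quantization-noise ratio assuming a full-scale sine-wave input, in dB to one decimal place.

146.2 dB

SNR ≈ 6.02·N + 1.76 dB = 6.02·24 + 1.76 = 146.24 dB.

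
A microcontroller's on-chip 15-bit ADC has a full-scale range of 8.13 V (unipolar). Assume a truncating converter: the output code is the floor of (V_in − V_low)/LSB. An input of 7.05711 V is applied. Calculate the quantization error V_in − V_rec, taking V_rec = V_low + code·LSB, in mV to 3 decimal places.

0.177 mV

One LSB is 8.13 V / 32768 = 248.11 µV.
Scaled input = 28443.7122 LSBs, so code = 28443.
Reconstructed: 7.0569333 V.
Difference: 0.000176711 V → 0.177 mV.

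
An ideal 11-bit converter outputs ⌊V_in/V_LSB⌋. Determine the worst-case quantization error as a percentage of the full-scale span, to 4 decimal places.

0.0488 %

Truncating → worst-case error = 1 LSB = V_FS/2^11, so 100/2048 = 0.0488281 % of full scale.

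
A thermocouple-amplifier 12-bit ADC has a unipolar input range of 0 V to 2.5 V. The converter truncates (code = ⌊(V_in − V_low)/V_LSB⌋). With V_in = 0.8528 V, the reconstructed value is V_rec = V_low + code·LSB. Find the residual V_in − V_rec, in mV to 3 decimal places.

0.139 mV

Step size: 2.5 V ÷ 2^12 = 0.610 mV.
Scaled input = 1397.2275 LSBs, so code = 1397.
Code 1397 maps back to 0 + 1397×0.000610352 V = 0.85266113 V.
V_in − V_rec = 0.000138867 V = 0.139 mV.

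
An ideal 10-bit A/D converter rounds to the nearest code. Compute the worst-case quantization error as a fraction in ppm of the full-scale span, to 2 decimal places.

488.28 ppm

Rounding → worst-case error = ½ LSB = V_FS/2^11, so 1e+06/2048 = 488.281 ppm of full scale.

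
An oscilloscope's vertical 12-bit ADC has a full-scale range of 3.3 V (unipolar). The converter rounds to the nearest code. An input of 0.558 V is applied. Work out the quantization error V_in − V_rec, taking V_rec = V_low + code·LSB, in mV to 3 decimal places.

One LSB is 3.3 V / 4096 = 0.806 mV.
Scaled input = 692.5964 LSBs, so code = 693.
Code 693 maps back to 0 + 693×0.000805664 V = 0.5583252 V.
V_in − V_rec = -0.000325195 V = -0.325 mV.

-0.325 mV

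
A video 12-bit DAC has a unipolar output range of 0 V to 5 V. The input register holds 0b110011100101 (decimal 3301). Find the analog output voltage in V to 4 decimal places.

LSB = 5 V / 2^12 = 1.221 mV.
Code 0b110011100101 = 3301 decimal.
V_out = 0 + 3301 × 0.0012207 V = 4.02954 V.

4.0295 V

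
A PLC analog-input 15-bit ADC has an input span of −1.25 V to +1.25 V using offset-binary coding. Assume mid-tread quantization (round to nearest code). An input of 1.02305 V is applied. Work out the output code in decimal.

With 32768 levels over 2.5 V, one step is 76.29 µV.
(1.02305 − (−1.25)) / 7.62939e-05 = 29793.321 LSBs.
Round → code 29793.

code 29793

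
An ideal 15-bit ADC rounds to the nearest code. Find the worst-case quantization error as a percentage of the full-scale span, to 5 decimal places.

Rounding → worst-case error = ½ LSB = V_FS/2^16, so 100/65536 = 0.00152588 % of full scale.

0.00153 %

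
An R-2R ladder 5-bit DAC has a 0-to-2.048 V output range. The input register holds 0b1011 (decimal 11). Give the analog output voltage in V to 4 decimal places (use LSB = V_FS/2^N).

0.7040 V

LSB = 2.048 V / 2^5 = 64.000 mV.
Code 0b1011 = 11 decimal.
V_out = 0 + 11 × 0.064 V = 0.704 V.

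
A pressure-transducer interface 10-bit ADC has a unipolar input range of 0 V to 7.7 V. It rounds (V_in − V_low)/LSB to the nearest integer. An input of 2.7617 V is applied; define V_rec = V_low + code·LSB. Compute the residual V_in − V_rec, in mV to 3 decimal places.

Step size: 7.7 V ÷ 2^10 = 7.520 mV.
(2.7617 − 0)/0.00751953 = 367.2702; round gives code 367.
Reconstructed: 2.759668 V.
V_in − V_rec = 0.00203203 V = 2.032 mV.

2.032 mV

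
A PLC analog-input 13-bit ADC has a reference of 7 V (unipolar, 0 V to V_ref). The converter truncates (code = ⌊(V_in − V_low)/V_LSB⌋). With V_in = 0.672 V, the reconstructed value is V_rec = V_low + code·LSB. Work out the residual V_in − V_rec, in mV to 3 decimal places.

LSB = 7/2^13 = 0.854 mV.
(V_in − V_low)/LSB = (0.672 − 0)/0.000854492 = 786.4320 → code 786 (floor).
Code 786 maps back to 0 + 786×0.000854492 V = 0.67163086 V.
Difference: 0.000369141 V → 0.369 mV.

0.369 mV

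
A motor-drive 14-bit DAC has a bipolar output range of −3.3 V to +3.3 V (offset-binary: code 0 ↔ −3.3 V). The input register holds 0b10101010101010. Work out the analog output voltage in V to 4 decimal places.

LSB = 6.6 V / 2^14 = 402.83 µV.
Code 0b10101010101010 = 10922 decimal.
V_out = (−3.3) + 10922 × 0.000402832 V = 1.09973 V.

1.0997 V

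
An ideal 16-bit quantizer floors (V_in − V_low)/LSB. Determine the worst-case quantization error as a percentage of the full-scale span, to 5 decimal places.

Truncating → worst-case error = 1 LSB = V_FS/2^16, so 100/65536 = 0.00152588 % of full scale.

0.00153 %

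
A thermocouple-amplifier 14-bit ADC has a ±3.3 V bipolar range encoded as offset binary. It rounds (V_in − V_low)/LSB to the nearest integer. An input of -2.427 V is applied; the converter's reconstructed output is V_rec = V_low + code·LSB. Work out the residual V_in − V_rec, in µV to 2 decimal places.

LSB = 6.6/2^14 = 402.83 µV.
(V_in − V_low)/LSB = (-2.427 − (−3.3))/0.000402832 = 2167.1564 → code 2167 (round).
Code 2167 maps back to (−3.3) + 2167×0.000402832 V = -2.427063 V.
Difference: 6.29883e-05 V → 62.99 µV.

62.99 µV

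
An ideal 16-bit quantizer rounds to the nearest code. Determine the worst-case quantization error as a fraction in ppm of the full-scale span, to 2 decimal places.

7.63 ppm

Rounding → worst-case error = ½ LSB = V_FS/2^17, so 1e+06/131072 = 7.62939 ppm of full scale.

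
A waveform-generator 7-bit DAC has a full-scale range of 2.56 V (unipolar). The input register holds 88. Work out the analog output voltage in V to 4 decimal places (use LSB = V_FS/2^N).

1.7600 V

LSB = 2.56 V / 2^7 = 20.000 mV.
V_out = 0 + 88 × 0.02 V = 1.76 V.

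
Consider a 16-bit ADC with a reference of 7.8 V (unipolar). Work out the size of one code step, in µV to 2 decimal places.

119.02 µV

Full-scale span = 7.8 V.
LSB = 7.8 / 2^16 = 7.8 / 65536 = 0.000119019 V = 119.02 µV.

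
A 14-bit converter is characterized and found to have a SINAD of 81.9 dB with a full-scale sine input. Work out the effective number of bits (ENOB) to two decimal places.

ENOB = (SINAD − 1.76) / 6.02 = (81.9 − 1.76)/6.02 = 13.312.

13.31 bits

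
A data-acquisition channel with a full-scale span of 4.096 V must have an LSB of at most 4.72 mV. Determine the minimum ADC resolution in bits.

Number of steps required ≥ 4.096 V / 4.72 mV = 867.80.
Need 2^N ≥ 867.80; 2^9 = 512, 2^10 = 1024.
Minimum N = 10.

10 bits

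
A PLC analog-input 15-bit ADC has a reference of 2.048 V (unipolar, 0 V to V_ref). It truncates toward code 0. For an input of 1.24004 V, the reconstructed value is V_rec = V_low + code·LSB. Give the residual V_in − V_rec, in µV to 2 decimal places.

LSB = 2.048/2^15 = 62.50 µV.
(V_in − V_low)/LSB = (1.24004 − 0)/6.25e-05 = 19840.6400 → code 19840 (floor).
Code 19840 maps back to 0 + 19840×6.25e-05 V = 1.24 V.
Error = 1.24004 − 1.24 = 4e-05 V = 40.00 µV.

40.00 µV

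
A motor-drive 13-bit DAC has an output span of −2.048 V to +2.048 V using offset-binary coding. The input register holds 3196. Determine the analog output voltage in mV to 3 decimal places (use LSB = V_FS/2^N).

-450.000 mV

LSB = 4.096 V / 2^13 = 0.500 mV.
V_out = (−2.048) + 3196 × 0.0005 V = -0.45 V.
= -450.000 mV.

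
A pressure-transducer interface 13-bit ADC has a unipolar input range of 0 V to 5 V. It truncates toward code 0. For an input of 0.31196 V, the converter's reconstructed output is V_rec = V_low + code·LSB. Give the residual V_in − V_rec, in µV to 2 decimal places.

LSB = 5/2^13 = 0.610 mV.
(0.31196 − 0)/0.000610352 = 511.1153; ⌊·⌋ gives code 511.
Code 511 maps back to 0 + 511×0.000610352 V = 0.31188965 V.
Difference: 7.03516e-05 V → 70.35 µV.

70.35 µV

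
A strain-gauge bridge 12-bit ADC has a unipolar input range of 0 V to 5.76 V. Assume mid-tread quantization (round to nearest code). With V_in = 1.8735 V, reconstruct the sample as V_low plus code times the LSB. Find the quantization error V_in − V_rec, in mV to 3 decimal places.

0.375 mV

Step size: 5.76 V ÷ 2^12 = 1.406 mV.
(1.8735 − 0)/0.00140625 = 1332.2667; round gives code 1332.
V_rec = 0 + 1332·0.00140625 = 1.873125 V.
V_in − V_rec = 0.000375 V = 0.375 mV.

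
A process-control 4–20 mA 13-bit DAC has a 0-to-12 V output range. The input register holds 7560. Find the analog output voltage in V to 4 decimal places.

LSB = 12 V / 2^13 = 1.465 mV.
V_out = 0 + 7560 × 0.00146484 V = 11.0742 V.

11.0742 V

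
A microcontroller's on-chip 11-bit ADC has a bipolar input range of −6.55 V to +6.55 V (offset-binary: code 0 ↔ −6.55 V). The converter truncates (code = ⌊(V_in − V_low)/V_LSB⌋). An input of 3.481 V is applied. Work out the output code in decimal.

LSB = 13.1 V / 2048 = 6.396 mV.
(V_in − V_low)/LSB = (3.481 − (−6.55)) / 0.00639648 = 1568.205.
So the output code is 1568.

code 1568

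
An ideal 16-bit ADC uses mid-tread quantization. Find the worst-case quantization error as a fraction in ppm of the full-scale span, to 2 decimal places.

7.63 ppm

Rounding → worst-case error = ½ LSB = V_FS/2^17, so 1e+06/131072 = 7.62939 ppm of full scale.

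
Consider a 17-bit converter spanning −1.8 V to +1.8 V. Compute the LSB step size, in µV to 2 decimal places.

27.47 µV

Full-scale span = 3.6 V.
LSB = 3.6 / 2^17 = 3.6 / 131072 = 2.74658e-05 V = 27.47 µV.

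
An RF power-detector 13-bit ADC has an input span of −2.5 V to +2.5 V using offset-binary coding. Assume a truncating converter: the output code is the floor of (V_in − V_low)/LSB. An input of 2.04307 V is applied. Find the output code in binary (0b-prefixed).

code 0b1110100010011 (decimal 7443)

With 8192 levels over 5 V, one step is 0.610 mV.
(V_in − V_low)/LSB = (2.04307 − (−2.5)) / 0.000610352 = 7443.366.
So the output code is 7443.
In binary (0b-prefixed): 0b1110100010011.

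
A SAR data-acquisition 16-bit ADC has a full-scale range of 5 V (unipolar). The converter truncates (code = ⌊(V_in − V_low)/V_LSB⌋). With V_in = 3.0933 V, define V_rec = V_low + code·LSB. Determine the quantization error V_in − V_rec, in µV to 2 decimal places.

38.28 µV

LSB = 5/2^16 = 76.29 µV.
(V_in − V_low)/LSB = (3.0933 − 0)/7.62939e-05 = 40544.5018 → code 40544 (floor).
Reconstructed: 3.0932617 V.
Error = 3.0933 − 3.0932617 = 3.82812e-05 V = 38.28 µV.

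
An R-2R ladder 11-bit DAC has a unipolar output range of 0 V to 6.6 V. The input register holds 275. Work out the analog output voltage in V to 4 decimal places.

0.8862 V

LSB = 6.6 V / 2^11 = 3.223 mV.
V_out = 0 + 275 × 0.00322266 V = 0.88623 V.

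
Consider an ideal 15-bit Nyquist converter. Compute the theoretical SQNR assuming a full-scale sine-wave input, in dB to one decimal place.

92.1 dB

SNR ≈ 6.02·N + 1.76 dB = 6.02·15 + 1.76 = 92.06 dB.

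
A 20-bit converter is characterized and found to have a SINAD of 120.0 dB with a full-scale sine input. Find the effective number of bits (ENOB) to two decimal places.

19.64 bits

ENOB = (SINAD − 1.76) / 6.02 = (120.0 − 1.76)/6.02 = 19.641.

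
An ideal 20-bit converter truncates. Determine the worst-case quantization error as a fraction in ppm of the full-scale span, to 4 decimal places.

0.9537 ppm

Truncating → worst-case error = 1 LSB = V_FS/2^20, so 1e+06/1048576 = 0.953674 ppm of full scale.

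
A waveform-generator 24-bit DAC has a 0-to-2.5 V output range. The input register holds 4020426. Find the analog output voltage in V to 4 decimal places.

0.5991 V

LSB = 2.5 V / 2^24 = 0.15 µV.
V_out = 0 + 4020426 × 1.49012e-07 V = 0.59909 V.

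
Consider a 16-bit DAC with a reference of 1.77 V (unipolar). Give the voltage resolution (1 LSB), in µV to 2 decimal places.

27.01 µV

Full-scale span = 1.77 V.
LSB = 1.77 / 2^16 = 1.77 / 65536 = 2.70081e-05 V = 27.01 µV.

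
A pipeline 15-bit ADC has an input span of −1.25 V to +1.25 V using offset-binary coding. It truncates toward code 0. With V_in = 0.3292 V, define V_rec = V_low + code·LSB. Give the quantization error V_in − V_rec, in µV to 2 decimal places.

One LSB is 2.5 V / 32768 = 76.29 µV.
(V_in − V_low)/LSB = (0.3292 − (−1.25))/7.62939e-05 = 20698.8902 → code 20698 (floor).
Reconstructed: 0.32913208 V.
V_in − V_rec = 6.79199e-05 V = 67.92 µV.

67.92 µV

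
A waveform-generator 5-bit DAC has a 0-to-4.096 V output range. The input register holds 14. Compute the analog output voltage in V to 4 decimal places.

1.7920 V

LSB = 4.096 V / 2^5 = 128.000 mV.
V_out = 0 + 14 × 0.128 V = 1.792 V.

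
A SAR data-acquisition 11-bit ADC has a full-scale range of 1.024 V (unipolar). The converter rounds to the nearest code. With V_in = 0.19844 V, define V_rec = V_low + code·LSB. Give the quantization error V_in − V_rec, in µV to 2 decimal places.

Step size: 1.024 V ÷ 2^11 = 0.500 mV.
(0.19844 − 0)/0.0005 = 396.8800; round gives code 397.
Code 397 maps back to 0 + 397×0.0005 V = 0.1985 V.
Error = 0.19844 − 0.1985 = -6e-05 V = -60.00 µV.

-60.00 µV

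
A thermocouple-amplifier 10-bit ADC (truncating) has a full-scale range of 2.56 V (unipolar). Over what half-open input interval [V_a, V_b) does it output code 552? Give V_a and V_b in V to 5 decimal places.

[1.38000 V, 1.38250 V)

LSB = 2.56/2^10 = 2.500 mV.
V_a = V_low + 552·LSB = 1.38 V; V_b = V_low + 553·LSB = 1.3825 V.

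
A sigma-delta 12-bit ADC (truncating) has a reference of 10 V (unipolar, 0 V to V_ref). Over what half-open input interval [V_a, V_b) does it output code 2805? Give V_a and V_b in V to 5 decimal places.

LSB = 10/2^12 = 2.441 mV.
V_a = V_low + 2805·LSB = 6.84814 V; V_b = V_low + 2806·LSB = 6.85059 V.

[6.84814 V, 6.85059 V)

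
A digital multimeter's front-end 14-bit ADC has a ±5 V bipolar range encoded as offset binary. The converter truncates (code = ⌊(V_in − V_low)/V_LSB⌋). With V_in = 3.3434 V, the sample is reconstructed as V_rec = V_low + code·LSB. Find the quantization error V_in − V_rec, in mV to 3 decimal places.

One LSB is 10 V / 16384 = 0.610 mV.
(V_in − V_low)/LSB = (3.3434 − (−5))/0.000610352 = 13669.8266 → code 13669 (floor).
Code 13669 maps back to (−5) + 13669×0.000610352 V = 3.3428955 V.
V_in − V_rec = 0.000504492 V = 0.504 mV.

0.504 mV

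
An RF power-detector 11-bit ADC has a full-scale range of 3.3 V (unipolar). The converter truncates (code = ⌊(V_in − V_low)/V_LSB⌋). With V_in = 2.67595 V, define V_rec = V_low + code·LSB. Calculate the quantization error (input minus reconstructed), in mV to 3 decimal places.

1.145 mV

LSB = 3.3/2^11 = 1.611 mV.
(V_in − V_low)/LSB = (2.67595 − 0)/0.00161133 = 1660.7108 → code 1660 (floor).
Reconstructed: 2.6748047 V.
Difference: 0.00114531 V → 1.145 mV.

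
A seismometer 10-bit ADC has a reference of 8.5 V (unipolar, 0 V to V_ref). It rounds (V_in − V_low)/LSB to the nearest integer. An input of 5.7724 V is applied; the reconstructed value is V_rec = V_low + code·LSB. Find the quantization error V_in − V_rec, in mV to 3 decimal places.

3.357 mV

One LSB is 8.5 V / 1024 = 8.301 mV.
(V_in − V_low)/LSB = (5.7724 − 0)/0.00830078 = 695.4044 → code 695 (round).
Code 695 maps back to 0 + 695×0.00830078 V = 5.769043 V.
V_in − V_rec = 0.00335703 V = 3.357 mV.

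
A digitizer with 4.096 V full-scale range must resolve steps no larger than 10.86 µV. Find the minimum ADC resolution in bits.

19 bits

Number of steps required ≥ 4.096 V / 10.86 µV = 377163.90.
Need 2^N ≥ 377163.90; 2^18 = 262144, 2^19 = 524288.
Minimum N = 19.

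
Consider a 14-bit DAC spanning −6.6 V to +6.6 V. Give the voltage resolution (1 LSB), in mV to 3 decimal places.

Full-scale span = 13.2 V.
LSB = 13.2 / 2^14 = 13.2 / 16384 = 0.000805664 V = 0.806 mV.

0.806 mV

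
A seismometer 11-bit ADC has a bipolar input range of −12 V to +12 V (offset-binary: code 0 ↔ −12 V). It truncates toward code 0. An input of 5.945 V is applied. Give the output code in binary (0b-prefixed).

Full-scale span = 24 V; LSB = 24/2^11 = 11.719 mV.
(5.945 − (−12)) / 0.0117188 = 1531.307 LSBs.
⌊·⌋(1531.307) = 1531.
In binary (0b-prefixed): 0b10111111011.

code 0b10111111011 (decimal 1531)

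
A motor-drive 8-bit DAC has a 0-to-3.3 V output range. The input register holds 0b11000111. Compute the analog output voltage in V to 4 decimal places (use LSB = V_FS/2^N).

2.5652 V

LSB = 3.3 V / 2^8 = 12.891 mV.
Code 0b11000111 = 199 decimal.
V_out = 0 + 199 × 0.0128906 V = 2.56523 V.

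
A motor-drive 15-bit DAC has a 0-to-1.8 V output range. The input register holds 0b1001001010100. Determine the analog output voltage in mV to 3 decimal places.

LSB = 1.8 V / 2^15 = 54.93 µV.
Code 0b1001001010100 = 4692 decimal.
V_out = 0 + 4692 × 5.49316e-05 V = 0.257739 V.
= 257.739 mV.

257.739 mV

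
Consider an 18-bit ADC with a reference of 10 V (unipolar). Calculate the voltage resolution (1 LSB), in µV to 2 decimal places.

Full-scale span = 10 V.
LSB = 10 / 2^18 = 10 / 262144 = 3.8147e-05 V = 38.15 µV.

38.15 µV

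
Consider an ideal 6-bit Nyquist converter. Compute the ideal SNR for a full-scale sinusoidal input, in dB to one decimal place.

SNR ≈ 6.02·N + 1.76 dB = 6.02·6 + 1.76 = 37.88 dB.

37.9 dB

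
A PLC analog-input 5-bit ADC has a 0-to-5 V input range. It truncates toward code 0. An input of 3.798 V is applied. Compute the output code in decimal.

LSB = 5 V / 32 = 156.250 mV.
(V_in − V_low)/LSB = (3.798 − 0) / 0.15625 = 24.307.
⌊·⌋(24.307) = 24.

code 24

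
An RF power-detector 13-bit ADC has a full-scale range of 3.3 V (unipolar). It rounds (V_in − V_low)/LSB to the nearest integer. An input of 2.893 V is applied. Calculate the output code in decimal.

LSB = 3.3 V / 8192 = 402.83 µV.
(2.893 − 0) / 0.000402832 = 7181.653 LSBs.
round(7181.653) = 7182.

code 7182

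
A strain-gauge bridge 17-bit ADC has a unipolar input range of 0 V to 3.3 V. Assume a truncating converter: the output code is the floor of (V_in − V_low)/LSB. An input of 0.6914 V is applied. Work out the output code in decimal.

With 131072 levels over 3.3 V, one step is 25.18 µV.
(V_in − V_low)/LSB = (0.6914 − 0) / 2.5177e-05 = 27461.570.
So the output code is 27461.

code 27461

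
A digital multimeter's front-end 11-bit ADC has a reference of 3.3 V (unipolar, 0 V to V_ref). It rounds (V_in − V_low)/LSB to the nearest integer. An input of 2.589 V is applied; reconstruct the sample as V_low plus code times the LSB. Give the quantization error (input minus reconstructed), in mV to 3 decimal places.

One LSB is 3.3 V / 2048 = 1.611 mV.
(V_in − V_low)/LSB = (2.589 − 0)/0.00161133 = 1606.7491 → code 1607 (round).
Code 1607 maps back to 0 + 1607×0.00161133 V = 2.5894043 V.
Error = 2.589 − 2.5894043 = -0.000404297 V = -0.404 mV.

-0.404 mV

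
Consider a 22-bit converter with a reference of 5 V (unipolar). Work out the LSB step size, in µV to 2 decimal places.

Full-scale span = 5 V.
LSB = 5 / 2^22 = 5 / 4194304 = 1.19209e-06 V = 1.19 µV.

1.19 µV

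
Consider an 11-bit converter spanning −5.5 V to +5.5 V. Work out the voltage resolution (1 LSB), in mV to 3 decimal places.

Full-scale span = 11 V.
LSB = 11 / 2^11 = 11 / 2048 = 0.00537109 V = 5.371 mV.

5.371 mV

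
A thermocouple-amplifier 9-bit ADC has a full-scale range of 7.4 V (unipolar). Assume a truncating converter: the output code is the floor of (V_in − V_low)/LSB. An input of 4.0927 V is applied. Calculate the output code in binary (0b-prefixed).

Full-scale span = 7.4 V; LSB = 7.4/2^9 = 14.453 mV.
(V_in − V_low)/LSB = (4.0927 − 0) / 0.0144531 = 283.171.
Floor → code 283.
In binary (0b-prefixed): 0b100011011.

code 0b100011011 (decimal 283)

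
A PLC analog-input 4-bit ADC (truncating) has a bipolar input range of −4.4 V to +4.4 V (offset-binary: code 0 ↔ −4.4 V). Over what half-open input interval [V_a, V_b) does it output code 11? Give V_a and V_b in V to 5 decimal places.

LSB = 8.8/2^4 = 0.5500 V.
V_a = V_low + 11·LSB = 1.65 V; V_b = V_low + 12·LSB = 2.2 V.

[1.65000 V, 2.20000 V)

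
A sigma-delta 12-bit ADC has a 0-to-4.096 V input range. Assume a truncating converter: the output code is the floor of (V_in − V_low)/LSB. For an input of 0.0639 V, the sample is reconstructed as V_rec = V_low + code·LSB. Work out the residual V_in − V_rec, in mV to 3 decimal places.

0.900 mV

One LSB is 4.096 V / 4096 = 1.000 mV.
Scaled input = 63.9000 LSBs, so code = 63.
Reconstructed: 0.063 V.
Error = 0.0639 − 0.063 = 0.0009 V = 0.900 mV.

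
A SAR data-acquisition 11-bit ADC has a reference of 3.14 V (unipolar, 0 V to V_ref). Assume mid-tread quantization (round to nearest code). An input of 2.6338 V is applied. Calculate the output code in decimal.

Full-scale span = 3.14 V; LSB = 3.14/2^11 = 1.533 mV.
(2.6338 − 0) / 0.0015332 = 1717.842 LSBs.
Round → code 1718.

code 1718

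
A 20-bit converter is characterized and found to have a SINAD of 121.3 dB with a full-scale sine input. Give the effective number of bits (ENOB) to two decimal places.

ENOB = (SINAD − 1.76) / 6.02 = (121.3 − 1.76)/6.02 = 19.857.

19.86 bits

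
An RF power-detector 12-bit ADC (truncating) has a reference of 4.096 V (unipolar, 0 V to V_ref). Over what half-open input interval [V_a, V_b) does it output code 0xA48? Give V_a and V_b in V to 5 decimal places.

LSB = 4.096/2^12 = 1.000 mV.
Code 0xA48 = 2632 decimal.
V_a = V_low + 2632·LSB = 2.632 V; V_b = V_low + 2633·LSB = 2.633 V.

[2.63200 V, 2.63300 V)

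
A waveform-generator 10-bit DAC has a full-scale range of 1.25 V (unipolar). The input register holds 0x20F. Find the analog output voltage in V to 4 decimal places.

0.6433 V

LSB = 1.25 V / 2^10 = 1.221 mV.
Code 0x20F = 527 decimal.
V_out = 0 + 527 × 0.0012207 V = 0.643311 V.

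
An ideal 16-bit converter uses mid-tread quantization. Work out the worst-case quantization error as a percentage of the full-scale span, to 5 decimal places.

Rounding → worst-case error = ½ LSB = V_FS/2^17, so 100/131072 = 0.000762939 % of full scale.

0.00076 %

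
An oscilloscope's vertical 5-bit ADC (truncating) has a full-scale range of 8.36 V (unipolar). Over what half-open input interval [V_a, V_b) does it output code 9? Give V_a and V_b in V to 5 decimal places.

[2.35125 V, 2.61250 V)

LSB = 8.36/2^5 = 261.250 mV.
V_a = V_low + 9·LSB = 2.35125 V; V_b = V_low + 10·LSB = 2.6125 V.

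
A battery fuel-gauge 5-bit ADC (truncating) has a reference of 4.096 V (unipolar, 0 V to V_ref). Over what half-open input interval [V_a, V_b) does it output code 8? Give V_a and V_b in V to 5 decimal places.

LSB = 4.096/2^5 = 128.000 mV.
V_a = V_low + 8·LSB = 1.024 V; V_b = V_low + 9·LSB = 1.152 V.

[1.02400 V, 1.15200 V)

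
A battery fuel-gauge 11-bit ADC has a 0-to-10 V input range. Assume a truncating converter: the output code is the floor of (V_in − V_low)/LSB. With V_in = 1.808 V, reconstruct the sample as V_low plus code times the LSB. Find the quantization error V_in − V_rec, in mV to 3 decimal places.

Step size: 10 V ÷ 2^11 = 4.883 mV.
(V_in − V_low)/LSB = (1.808 − 0)/0.00488281 = 370.2784 → code 370 (floor).
Code 370 maps back to 0 + 370×0.00488281 V = 1.8066406 V.
V_in − V_rec = 0.00135937 V = 1.359 mV.

1.359 mV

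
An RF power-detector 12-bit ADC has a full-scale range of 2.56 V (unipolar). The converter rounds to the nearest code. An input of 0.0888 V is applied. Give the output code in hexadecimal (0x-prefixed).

code 0x8E (decimal 142)

LSB = 2.56 V / 4096 = 0.625 mV.
(V_in − V_low)/LSB = (0.0888 − 0) / 0.000625 = 142.080.
round(142.080) = 142.
In hexadecimal (0x-prefixed): 0x8E.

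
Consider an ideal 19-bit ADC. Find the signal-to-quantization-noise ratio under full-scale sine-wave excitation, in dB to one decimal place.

116.1 dB

SNR ≈ 6.02·N + 1.76 dB = 6.02·19 + 1.76 = 116.14 dB.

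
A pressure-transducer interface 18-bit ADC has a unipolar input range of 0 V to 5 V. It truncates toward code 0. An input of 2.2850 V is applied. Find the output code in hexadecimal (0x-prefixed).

code 0x1D3F7 (decimal 119799)

Full-scale span = 5 V; LSB = 5/2^18 = 19.07 µV.
(2.2850 − 0) / 1.90735e-05 = 119799.808 LSBs.
Floor → code 119799.
In hexadecimal (0x-prefixed): 0x1D3F7.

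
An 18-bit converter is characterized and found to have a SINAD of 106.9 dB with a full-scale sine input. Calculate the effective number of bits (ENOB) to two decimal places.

17.47 bits

ENOB = (SINAD − 1.76) / 6.02 = (106.9 − 1.76)/6.02 = 17.465.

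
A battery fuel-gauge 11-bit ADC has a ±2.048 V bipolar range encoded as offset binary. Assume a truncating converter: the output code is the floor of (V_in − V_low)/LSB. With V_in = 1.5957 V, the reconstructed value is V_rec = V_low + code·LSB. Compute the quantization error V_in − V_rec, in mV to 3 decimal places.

1.700 mV

Step size: 4.096 V ÷ 2^11 = 2.000 mV.
(1.5957 − (−2.048))/0.002 = 1821.8500; ⌊·⌋ gives code 1821.
Reconstructed: 1.594 V.
Error = 1.5957 − 1.594 = 0.0017 V = 1.700 mV.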